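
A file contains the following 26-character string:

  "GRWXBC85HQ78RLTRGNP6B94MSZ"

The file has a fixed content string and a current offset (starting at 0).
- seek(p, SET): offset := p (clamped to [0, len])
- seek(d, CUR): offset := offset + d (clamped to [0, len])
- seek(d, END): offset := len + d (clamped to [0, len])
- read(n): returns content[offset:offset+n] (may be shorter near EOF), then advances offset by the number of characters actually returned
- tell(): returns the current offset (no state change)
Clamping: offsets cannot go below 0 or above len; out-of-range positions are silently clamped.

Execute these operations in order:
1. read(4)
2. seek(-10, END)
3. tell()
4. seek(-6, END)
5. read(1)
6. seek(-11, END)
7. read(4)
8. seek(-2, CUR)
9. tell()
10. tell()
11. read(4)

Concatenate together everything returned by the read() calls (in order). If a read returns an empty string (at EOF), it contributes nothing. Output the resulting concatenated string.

Answer: GRWXBRGNPNP6B

Derivation:
After 1 (read(4)): returned 'GRWX', offset=4
After 2 (seek(-10, END)): offset=16
After 3 (tell()): offset=16
After 4 (seek(-6, END)): offset=20
After 5 (read(1)): returned 'B', offset=21
After 6 (seek(-11, END)): offset=15
After 7 (read(4)): returned 'RGNP', offset=19
After 8 (seek(-2, CUR)): offset=17
After 9 (tell()): offset=17
After 10 (tell()): offset=17
After 11 (read(4)): returned 'NP6B', offset=21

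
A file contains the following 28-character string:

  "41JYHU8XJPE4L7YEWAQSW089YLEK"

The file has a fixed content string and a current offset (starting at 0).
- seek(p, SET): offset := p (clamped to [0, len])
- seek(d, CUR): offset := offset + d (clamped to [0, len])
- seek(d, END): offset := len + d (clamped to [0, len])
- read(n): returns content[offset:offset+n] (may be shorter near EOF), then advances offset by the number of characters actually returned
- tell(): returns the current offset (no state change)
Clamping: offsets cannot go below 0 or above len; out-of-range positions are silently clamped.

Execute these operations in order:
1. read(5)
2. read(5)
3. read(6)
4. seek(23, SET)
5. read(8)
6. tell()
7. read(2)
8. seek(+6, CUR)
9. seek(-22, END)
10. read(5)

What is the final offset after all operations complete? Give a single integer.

After 1 (read(5)): returned '41JYH', offset=5
After 2 (read(5)): returned 'U8XJP', offset=10
After 3 (read(6)): returned 'E4L7YE', offset=16
After 4 (seek(23, SET)): offset=23
After 5 (read(8)): returned '9YLEK', offset=28
After 6 (tell()): offset=28
After 7 (read(2)): returned '', offset=28
After 8 (seek(+6, CUR)): offset=28
After 9 (seek(-22, END)): offset=6
After 10 (read(5)): returned '8XJPE', offset=11

Answer: 11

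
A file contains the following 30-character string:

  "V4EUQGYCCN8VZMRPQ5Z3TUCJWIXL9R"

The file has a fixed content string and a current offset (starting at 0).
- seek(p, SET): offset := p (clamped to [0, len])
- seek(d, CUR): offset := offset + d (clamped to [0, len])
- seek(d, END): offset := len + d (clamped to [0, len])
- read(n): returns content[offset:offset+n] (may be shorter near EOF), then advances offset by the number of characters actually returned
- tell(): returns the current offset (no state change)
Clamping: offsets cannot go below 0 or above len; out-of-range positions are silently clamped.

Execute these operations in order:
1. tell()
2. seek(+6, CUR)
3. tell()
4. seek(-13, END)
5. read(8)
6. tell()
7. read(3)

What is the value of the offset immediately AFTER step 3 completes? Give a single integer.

Answer: 6

Derivation:
After 1 (tell()): offset=0
After 2 (seek(+6, CUR)): offset=6
After 3 (tell()): offset=6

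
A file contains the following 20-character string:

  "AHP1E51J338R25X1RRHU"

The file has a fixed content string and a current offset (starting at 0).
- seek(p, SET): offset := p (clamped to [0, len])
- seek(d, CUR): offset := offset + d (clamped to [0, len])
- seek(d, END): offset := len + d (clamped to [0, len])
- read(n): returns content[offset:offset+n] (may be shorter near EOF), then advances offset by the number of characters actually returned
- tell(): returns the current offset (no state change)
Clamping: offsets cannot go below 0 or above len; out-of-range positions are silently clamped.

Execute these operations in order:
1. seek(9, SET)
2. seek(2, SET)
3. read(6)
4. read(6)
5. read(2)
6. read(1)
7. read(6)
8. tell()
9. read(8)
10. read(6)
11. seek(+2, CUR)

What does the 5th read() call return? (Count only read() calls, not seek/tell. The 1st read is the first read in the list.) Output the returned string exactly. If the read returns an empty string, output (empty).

After 1 (seek(9, SET)): offset=9
After 2 (seek(2, SET)): offset=2
After 3 (read(6)): returned 'P1E51J', offset=8
After 4 (read(6)): returned '338R25', offset=14
After 5 (read(2)): returned 'X1', offset=16
After 6 (read(1)): returned 'R', offset=17
After 7 (read(6)): returned 'RHU', offset=20
After 8 (tell()): offset=20
After 9 (read(8)): returned '', offset=20
After 10 (read(6)): returned '', offset=20
After 11 (seek(+2, CUR)): offset=20

Answer: RHU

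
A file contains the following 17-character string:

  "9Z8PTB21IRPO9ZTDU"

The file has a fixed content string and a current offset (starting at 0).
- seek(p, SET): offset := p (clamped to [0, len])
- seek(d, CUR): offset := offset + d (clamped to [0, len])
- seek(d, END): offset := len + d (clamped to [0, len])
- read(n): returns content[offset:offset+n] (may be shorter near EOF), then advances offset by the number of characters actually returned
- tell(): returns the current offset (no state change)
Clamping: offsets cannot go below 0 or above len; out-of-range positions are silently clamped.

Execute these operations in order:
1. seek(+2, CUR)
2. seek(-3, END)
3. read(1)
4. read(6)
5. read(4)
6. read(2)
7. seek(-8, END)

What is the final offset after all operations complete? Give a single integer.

Answer: 9

Derivation:
After 1 (seek(+2, CUR)): offset=2
After 2 (seek(-3, END)): offset=14
After 3 (read(1)): returned 'T', offset=15
After 4 (read(6)): returned 'DU', offset=17
After 5 (read(4)): returned '', offset=17
After 6 (read(2)): returned '', offset=17
After 7 (seek(-8, END)): offset=9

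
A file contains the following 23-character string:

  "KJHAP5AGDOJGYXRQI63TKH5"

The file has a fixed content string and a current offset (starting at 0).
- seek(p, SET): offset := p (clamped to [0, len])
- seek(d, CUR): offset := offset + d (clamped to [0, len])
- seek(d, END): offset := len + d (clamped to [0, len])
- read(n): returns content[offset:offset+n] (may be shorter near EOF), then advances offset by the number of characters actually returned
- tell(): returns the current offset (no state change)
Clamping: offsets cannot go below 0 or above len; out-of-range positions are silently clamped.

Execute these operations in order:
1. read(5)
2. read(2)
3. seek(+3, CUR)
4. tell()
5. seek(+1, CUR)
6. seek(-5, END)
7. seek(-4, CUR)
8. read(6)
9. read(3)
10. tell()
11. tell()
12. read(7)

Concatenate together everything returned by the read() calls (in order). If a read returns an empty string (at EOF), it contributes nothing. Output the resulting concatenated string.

Answer: KJHAP5ARQI63TKH5

Derivation:
After 1 (read(5)): returned 'KJHAP', offset=5
After 2 (read(2)): returned '5A', offset=7
After 3 (seek(+3, CUR)): offset=10
After 4 (tell()): offset=10
After 5 (seek(+1, CUR)): offset=11
After 6 (seek(-5, END)): offset=18
After 7 (seek(-4, CUR)): offset=14
After 8 (read(6)): returned 'RQI63T', offset=20
After 9 (read(3)): returned 'KH5', offset=23
After 10 (tell()): offset=23
After 11 (tell()): offset=23
After 12 (read(7)): returned '', offset=23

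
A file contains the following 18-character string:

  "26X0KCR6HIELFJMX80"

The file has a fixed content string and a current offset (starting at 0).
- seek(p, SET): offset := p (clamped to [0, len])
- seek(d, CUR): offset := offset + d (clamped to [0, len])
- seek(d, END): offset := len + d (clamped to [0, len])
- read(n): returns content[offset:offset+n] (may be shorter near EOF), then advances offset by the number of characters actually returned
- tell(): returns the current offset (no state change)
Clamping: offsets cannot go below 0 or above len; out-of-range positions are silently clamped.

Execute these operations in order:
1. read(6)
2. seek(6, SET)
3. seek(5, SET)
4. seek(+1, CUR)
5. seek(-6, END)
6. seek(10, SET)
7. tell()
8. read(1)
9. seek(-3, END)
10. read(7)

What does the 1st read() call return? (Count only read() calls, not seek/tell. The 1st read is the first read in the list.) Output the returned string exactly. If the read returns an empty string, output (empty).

After 1 (read(6)): returned '26X0KC', offset=6
After 2 (seek(6, SET)): offset=6
After 3 (seek(5, SET)): offset=5
After 4 (seek(+1, CUR)): offset=6
After 5 (seek(-6, END)): offset=12
After 6 (seek(10, SET)): offset=10
After 7 (tell()): offset=10
After 8 (read(1)): returned 'E', offset=11
After 9 (seek(-3, END)): offset=15
After 10 (read(7)): returned 'X80', offset=18

Answer: 26X0KC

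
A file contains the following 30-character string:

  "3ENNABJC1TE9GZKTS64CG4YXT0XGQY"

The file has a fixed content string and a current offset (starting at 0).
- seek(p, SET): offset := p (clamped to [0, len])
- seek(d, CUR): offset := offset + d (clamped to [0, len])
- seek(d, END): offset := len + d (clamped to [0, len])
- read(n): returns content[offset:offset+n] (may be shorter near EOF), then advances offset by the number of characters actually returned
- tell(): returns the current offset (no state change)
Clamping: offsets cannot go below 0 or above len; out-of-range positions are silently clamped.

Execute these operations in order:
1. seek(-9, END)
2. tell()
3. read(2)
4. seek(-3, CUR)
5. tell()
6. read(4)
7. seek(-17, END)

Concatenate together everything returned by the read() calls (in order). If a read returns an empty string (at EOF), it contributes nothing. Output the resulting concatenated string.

Answer: 4YG4YX

Derivation:
After 1 (seek(-9, END)): offset=21
After 2 (tell()): offset=21
After 3 (read(2)): returned '4Y', offset=23
After 4 (seek(-3, CUR)): offset=20
After 5 (tell()): offset=20
After 6 (read(4)): returned 'G4YX', offset=24
After 7 (seek(-17, END)): offset=13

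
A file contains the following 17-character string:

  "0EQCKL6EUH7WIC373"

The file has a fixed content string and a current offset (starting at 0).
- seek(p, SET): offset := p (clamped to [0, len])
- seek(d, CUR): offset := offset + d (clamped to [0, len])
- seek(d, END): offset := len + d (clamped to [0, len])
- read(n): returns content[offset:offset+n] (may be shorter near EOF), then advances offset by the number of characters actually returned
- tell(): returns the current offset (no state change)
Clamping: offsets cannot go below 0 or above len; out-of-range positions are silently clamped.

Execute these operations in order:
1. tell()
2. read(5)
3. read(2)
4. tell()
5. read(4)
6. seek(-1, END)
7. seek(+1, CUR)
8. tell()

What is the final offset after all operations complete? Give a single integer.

After 1 (tell()): offset=0
After 2 (read(5)): returned '0EQCK', offset=5
After 3 (read(2)): returned 'L6', offset=7
After 4 (tell()): offset=7
After 5 (read(4)): returned 'EUH7', offset=11
After 6 (seek(-1, END)): offset=16
After 7 (seek(+1, CUR)): offset=17
After 8 (tell()): offset=17

Answer: 17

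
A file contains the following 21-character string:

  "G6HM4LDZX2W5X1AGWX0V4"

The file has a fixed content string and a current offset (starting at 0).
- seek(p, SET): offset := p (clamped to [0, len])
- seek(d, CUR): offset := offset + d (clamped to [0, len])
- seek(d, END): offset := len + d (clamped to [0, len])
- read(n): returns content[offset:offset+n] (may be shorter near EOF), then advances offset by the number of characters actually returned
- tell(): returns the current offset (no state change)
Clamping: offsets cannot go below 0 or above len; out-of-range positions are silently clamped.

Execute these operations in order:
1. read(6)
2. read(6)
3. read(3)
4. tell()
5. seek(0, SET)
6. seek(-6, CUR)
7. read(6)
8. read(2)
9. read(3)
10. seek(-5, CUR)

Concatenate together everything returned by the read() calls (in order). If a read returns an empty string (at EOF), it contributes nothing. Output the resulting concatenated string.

Answer: G6HM4LDZX2W5X1AG6HM4LDZX2W

Derivation:
After 1 (read(6)): returned 'G6HM4L', offset=6
After 2 (read(6)): returned 'DZX2W5', offset=12
After 3 (read(3)): returned 'X1A', offset=15
After 4 (tell()): offset=15
After 5 (seek(0, SET)): offset=0
After 6 (seek(-6, CUR)): offset=0
After 7 (read(6)): returned 'G6HM4L', offset=6
After 8 (read(2)): returned 'DZ', offset=8
After 9 (read(3)): returned 'X2W', offset=11
After 10 (seek(-5, CUR)): offset=6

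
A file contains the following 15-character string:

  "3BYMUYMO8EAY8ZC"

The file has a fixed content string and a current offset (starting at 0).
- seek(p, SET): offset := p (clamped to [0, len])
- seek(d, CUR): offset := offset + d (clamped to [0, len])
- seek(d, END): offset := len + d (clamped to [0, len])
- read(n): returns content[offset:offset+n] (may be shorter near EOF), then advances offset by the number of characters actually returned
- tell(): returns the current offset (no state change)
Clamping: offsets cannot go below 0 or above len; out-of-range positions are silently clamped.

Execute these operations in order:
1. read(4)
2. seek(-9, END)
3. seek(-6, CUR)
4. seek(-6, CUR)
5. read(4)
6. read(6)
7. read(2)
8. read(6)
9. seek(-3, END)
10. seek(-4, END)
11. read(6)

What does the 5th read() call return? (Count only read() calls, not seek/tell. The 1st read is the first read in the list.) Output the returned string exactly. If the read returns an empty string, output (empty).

After 1 (read(4)): returned '3BYM', offset=4
After 2 (seek(-9, END)): offset=6
After 3 (seek(-6, CUR)): offset=0
After 4 (seek(-6, CUR)): offset=0
After 5 (read(4)): returned '3BYM', offset=4
After 6 (read(6)): returned 'UYMO8E', offset=10
After 7 (read(2)): returned 'AY', offset=12
After 8 (read(6)): returned '8ZC', offset=15
After 9 (seek(-3, END)): offset=12
After 10 (seek(-4, END)): offset=11
After 11 (read(6)): returned 'Y8ZC', offset=15

Answer: 8ZC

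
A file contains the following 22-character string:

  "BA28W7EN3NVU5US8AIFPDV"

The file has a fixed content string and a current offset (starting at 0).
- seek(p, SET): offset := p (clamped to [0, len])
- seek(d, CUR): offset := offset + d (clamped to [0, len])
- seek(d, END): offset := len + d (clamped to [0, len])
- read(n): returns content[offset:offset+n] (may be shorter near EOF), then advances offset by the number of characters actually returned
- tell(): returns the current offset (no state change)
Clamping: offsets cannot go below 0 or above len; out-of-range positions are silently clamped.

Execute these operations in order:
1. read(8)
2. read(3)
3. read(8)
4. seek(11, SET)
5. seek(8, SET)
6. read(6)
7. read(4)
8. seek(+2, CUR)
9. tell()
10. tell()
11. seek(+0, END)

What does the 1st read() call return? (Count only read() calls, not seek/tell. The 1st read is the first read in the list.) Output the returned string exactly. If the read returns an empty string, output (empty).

After 1 (read(8)): returned 'BA28W7EN', offset=8
After 2 (read(3)): returned '3NV', offset=11
After 3 (read(8)): returned 'U5US8AIF', offset=19
After 4 (seek(11, SET)): offset=11
After 5 (seek(8, SET)): offset=8
After 6 (read(6)): returned '3NVU5U', offset=14
After 7 (read(4)): returned 'S8AI', offset=18
After 8 (seek(+2, CUR)): offset=20
After 9 (tell()): offset=20
After 10 (tell()): offset=20
After 11 (seek(+0, END)): offset=22

Answer: BA28W7EN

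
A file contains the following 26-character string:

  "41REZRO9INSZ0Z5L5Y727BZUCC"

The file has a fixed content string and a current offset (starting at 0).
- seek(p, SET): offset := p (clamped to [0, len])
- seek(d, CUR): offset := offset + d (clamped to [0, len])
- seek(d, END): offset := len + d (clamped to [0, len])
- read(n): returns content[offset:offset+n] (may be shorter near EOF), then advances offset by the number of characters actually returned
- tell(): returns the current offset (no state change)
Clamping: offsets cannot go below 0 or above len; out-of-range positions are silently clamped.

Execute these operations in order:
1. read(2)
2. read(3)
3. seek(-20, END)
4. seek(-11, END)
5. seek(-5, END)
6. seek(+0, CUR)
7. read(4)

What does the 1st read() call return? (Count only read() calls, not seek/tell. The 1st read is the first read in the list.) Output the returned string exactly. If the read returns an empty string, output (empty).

Answer: 41

Derivation:
After 1 (read(2)): returned '41', offset=2
After 2 (read(3)): returned 'REZ', offset=5
After 3 (seek(-20, END)): offset=6
After 4 (seek(-11, END)): offset=15
After 5 (seek(-5, END)): offset=21
After 6 (seek(+0, CUR)): offset=21
After 7 (read(4)): returned 'BZUC', offset=25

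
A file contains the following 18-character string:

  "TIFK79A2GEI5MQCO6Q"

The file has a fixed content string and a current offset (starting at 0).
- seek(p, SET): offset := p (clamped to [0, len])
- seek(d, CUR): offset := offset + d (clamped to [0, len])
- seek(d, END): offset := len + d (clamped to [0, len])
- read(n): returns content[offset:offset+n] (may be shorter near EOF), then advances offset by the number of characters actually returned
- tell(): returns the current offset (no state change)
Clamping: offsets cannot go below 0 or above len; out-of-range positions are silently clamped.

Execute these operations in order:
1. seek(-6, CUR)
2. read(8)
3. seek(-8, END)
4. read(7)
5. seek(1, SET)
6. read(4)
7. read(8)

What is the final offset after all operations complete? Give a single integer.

Answer: 13

Derivation:
After 1 (seek(-6, CUR)): offset=0
After 2 (read(8)): returned 'TIFK79A2', offset=8
After 3 (seek(-8, END)): offset=10
After 4 (read(7)): returned 'I5MQCO6', offset=17
After 5 (seek(1, SET)): offset=1
After 6 (read(4)): returned 'IFK7', offset=5
After 7 (read(8)): returned '9A2GEI5M', offset=13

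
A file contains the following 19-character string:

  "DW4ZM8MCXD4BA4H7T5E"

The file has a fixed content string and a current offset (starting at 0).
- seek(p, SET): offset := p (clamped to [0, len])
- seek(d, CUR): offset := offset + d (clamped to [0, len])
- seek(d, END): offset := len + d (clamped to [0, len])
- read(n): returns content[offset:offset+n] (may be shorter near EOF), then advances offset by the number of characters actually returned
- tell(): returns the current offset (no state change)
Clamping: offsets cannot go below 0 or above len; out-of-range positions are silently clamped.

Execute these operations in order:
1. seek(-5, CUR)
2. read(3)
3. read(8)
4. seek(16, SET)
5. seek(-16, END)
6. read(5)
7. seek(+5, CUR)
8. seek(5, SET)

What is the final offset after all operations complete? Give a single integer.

Answer: 5

Derivation:
After 1 (seek(-5, CUR)): offset=0
After 2 (read(3)): returned 'DW4', offset=3
After 3 (read(8)): returned 'ZM8MCXD4', offset=11
After 4 (seek(16, SET)): offset=16
After 5 (seek(-16, END)): offset=3
After 6 (read(5)): returned 'ZM8MC', offset=8
After 7 (seek(+5, CUR)): offset=13
After 8 (seek(5, SET)): offset=5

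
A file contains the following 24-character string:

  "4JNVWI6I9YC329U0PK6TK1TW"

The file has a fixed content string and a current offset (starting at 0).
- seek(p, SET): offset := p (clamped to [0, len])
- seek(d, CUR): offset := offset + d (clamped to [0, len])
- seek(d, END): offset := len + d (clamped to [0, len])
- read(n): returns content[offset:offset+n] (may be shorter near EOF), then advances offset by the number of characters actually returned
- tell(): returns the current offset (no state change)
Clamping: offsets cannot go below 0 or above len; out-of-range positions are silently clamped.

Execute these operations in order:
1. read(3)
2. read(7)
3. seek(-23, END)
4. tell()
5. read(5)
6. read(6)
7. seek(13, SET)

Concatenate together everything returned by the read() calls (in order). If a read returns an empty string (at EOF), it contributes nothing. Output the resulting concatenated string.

Answer: 4JNVWI6I9YJNVWI6I9YC3

Derivation:
After 1 (read(3)): returned '4JN', offset=3
After 2 (read(7)): returned 'VWI6I9Y', offset=10
After 3 (seek(-23, END)): offset=1
After 4 (tell()): offset=1
After 5 (read(5)): returned 'JNVWI', offset=6
After 6 (read(6)): returned '6I9YC3', offset=12
After 7 (seek(13, SET)): offset=13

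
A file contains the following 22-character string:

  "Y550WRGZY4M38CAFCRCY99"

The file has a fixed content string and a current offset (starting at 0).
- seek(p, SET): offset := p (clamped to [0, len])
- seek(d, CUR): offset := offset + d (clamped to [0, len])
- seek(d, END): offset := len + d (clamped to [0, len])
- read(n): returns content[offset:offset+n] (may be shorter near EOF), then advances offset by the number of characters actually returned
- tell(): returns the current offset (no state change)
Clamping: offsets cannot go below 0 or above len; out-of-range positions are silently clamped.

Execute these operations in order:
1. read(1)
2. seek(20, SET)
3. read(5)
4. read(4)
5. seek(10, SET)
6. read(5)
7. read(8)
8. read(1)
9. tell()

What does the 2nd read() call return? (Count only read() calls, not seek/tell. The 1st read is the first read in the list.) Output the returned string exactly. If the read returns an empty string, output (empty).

Answer: 99

Derivation:
After 1 (read(1)): returned 'Y', offset=1
After 2 (seek(20, SET)): offset=20
After 3 (read(5)): returned '99', offset=22
After 4 (read(4)): returned '', offset=22
After 5 (seek(10, SET)): offset=10
After 6 (read(5)): returned 'M38CA', offset=15
After 7 (read(8)): returned 'FCRCY99', offset=22
After 8 (read(1)): returned '', offset=22
After 9 (tell()): offset=22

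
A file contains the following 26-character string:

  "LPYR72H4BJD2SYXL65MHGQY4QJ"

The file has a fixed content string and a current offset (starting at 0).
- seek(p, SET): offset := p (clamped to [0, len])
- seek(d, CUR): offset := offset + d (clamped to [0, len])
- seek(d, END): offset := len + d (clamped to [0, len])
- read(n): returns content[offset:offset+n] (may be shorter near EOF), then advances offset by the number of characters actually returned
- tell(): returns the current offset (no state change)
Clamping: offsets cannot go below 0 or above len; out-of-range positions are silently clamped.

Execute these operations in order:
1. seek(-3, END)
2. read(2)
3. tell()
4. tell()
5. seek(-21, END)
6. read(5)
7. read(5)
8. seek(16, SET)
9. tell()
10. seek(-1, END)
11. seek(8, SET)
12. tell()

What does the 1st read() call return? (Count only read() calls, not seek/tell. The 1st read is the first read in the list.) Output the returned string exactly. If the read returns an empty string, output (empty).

Answer: 4Q

Derivation:
After 1 (seek(-3, END)): offset=23
After 2 (read(2)): returned '4Q', offset=25
After 3 (tell()): offset=25
After 4 (tell()): offset=25
After 5 (seek(-21, END)): offset=5
After 6 (read(5)): returned '2H4BJ', offset=10
After 7 (read(5)): returned 'D2SYX', offset=15
After 8 (seek(16, SET)): offset=16
After 9 (tell()): offset=16
After 10 (seek(-1, END)): offset=25
After 11 (seek(8, SET)): offset=8
After 12 (tell()): offset=8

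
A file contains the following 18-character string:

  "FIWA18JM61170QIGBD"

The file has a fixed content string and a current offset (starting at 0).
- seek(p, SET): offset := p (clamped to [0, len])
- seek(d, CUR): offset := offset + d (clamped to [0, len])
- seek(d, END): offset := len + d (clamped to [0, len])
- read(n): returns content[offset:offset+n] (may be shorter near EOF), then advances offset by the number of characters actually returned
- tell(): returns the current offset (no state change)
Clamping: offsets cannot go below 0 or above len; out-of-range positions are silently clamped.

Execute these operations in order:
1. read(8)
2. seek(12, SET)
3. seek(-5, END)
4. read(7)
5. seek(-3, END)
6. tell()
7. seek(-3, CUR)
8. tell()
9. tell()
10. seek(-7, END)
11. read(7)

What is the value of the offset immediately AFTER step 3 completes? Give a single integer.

Answer: 13

Derivation:
After 1 (read(8)): returned 'FIWA18JM', offset=8
After 2 (seek(12, SET)): offset=12
After 3 (seek(-5, END)): offset=13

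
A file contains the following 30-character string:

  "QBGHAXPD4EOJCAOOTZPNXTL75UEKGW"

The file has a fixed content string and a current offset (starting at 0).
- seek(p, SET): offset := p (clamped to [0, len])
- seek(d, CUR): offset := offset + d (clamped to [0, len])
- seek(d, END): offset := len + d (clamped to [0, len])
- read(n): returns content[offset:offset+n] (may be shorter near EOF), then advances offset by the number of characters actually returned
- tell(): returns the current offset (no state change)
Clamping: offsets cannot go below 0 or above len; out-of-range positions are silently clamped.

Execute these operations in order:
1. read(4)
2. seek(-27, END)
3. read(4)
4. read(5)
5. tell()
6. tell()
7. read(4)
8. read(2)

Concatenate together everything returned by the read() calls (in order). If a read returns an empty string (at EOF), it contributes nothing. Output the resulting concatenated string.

After 1 (read(4)): returned 'QBGH', offset=4
After 2 (seek(-27, END)): offset=3
After 3 (read(4)): returned 'HAXP', offset=7
After 4 (read(5)): returned 'D4EOJ', offset=12
After 5 (tell()): offset=12
After 6 (tell()): offset=12
After 7 (read(4)): returned 'CAOO', offset=16
After 8 (read(2)): returned 'TZ', offset=18

Answer: QBGHHAXPD4EOJCAOOTZ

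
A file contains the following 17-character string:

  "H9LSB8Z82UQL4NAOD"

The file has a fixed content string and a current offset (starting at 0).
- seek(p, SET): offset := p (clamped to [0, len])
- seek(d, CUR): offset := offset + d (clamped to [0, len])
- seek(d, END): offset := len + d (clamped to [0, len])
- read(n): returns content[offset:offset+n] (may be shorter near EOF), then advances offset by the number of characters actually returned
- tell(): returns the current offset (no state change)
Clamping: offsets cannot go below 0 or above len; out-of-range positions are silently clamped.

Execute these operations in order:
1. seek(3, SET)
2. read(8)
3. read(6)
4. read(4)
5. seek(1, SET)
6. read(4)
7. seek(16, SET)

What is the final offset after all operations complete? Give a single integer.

Answer: 16

Derivation:
After 1 (seek(3, SET)): offset=3
After 2 (read(8)): returned 'SB8Z82UQ', offset=11
After 3 (read(6)): returned 'L4NAOD', offset=17
After 4 (read(4)): returned '', offset=17
After 5 (seek(1, SET)): offset=1
After 6 (read(4)): returned '9LSB', offset=5
After 7 (seek(16, SET)): offset=16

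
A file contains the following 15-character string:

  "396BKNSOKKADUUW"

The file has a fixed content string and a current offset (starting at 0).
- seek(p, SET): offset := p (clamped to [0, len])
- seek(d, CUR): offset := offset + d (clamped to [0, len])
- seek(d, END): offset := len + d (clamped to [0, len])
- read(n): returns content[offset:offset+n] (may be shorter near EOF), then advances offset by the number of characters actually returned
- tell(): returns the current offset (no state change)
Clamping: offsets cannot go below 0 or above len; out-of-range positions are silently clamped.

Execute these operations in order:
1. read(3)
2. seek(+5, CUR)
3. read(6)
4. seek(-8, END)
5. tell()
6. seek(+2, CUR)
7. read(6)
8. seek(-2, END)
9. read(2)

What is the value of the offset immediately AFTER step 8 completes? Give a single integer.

Answer: 13

Derivation:
After 1 (read(3)): returned '396', offset=3
After 2 (seek(+5, CUR)): offset=8
After 3 (read(6)): returned 'KKADUU', offset=14
After 4 (seek(-8, END)): offset=7
After 5 (tell()): offset=7
After 6 (seek(+2, CUR)): offset=9
After 7 (read(6)): returned 'KADUUW', offset=15
After 8 (seek(-2, END)): offset=13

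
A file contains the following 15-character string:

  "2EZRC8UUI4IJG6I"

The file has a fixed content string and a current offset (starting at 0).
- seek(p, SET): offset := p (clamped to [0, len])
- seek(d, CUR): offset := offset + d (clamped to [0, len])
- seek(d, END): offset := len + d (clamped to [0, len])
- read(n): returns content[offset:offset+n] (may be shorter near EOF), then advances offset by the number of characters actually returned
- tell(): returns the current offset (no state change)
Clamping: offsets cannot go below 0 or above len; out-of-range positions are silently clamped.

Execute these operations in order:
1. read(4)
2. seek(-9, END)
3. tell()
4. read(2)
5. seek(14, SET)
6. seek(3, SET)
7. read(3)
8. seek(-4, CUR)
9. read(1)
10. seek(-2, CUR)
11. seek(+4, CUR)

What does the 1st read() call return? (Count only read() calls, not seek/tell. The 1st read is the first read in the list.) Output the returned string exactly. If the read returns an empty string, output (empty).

After 1 (read(4)): returned '2EZR', offset=4
After 2 (seek(-9, END)): offset=6
After 3 (tell()): offset=6
After 4 (read(2)): returned 'UU', offset=8
After 5 (seek(14, SET)): offset=14
After 6 (seek(3, SET)): offset=3
After 7 (read(3)): returned 'RC8', offset=6
After 8 (seek(-4, CUR)): offset=2
After 9 (read(1)): returned 'Z', offset=3
After 10 (seek(-2, CUR)): offset=1
After 11 (seek(+4, CUR)): offset=5

Answer: 2EZR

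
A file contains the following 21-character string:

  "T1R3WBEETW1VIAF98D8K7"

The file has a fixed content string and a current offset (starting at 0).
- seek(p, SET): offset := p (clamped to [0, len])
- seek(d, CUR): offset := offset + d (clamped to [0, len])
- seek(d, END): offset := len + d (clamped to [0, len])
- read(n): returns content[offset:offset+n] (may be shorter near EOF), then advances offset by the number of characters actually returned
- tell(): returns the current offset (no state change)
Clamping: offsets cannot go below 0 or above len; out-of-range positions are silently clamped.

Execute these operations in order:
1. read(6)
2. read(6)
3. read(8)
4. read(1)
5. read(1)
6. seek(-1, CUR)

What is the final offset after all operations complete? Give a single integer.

After 1 (read(6)): returned 'T1R3WB', offset=6
After 2 (read(6)): returned 'EETW1V', offset=12
After 3 (read(8)): returned 'IAF98D8K', offset=20
After 4 (read(1)): returned '7', offset=21
After 5 (read(1)): returned '', offset=21
After 6 (seek(-1, CUR)): offset=20

Answer: 20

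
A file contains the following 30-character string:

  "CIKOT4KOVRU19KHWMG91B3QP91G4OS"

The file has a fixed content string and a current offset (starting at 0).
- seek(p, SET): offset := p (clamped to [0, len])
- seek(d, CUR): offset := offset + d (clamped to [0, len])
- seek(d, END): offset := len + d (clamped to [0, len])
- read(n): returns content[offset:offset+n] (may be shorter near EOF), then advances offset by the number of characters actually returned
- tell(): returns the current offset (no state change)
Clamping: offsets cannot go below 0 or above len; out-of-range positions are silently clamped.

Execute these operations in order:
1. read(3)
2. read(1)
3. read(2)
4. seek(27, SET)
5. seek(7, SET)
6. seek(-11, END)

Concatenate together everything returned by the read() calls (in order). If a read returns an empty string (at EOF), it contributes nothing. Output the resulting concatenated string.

Answer: CIKOT4

Derivation:
After 1 (read(3)): returned 'CIK', offset=3
After 2 (read(1)): returned 'O', offset=4
After 3 (read(2)): returned 'T4', offset=6
After 4 (seek(27, SET)): offset=27
After 5 (seek(7, SET)): offset=7
After 6 (seek(-11, END)): offset=19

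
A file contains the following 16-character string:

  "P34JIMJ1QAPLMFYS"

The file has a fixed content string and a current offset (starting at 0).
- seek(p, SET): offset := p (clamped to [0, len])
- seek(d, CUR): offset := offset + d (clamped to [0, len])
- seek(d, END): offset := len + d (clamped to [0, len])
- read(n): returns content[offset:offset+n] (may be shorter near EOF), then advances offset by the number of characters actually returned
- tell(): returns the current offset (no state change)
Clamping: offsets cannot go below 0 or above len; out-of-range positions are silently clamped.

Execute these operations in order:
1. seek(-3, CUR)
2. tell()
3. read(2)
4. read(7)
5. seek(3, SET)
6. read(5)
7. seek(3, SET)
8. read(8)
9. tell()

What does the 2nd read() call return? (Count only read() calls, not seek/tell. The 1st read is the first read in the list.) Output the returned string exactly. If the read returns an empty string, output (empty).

After 1 (seek(-3, CUR)): offset=0
After 2 (tell()): offset=0
After 3 (read(2)): returned 'P3', offset=2
After 4 (read(7)): returned '4JIMJ1Q', offset=9
After 5 (seek(3, SET)): offset=3
After 6 (read(5)): returned 'JIMJ1', offset=8
After 7 (seek(3, SET)): offset=3
After 8 (read(8)): returned 'JIMJ1QAP', offset=11
After 9 (tell()): offset=11

Answer: 4JIMJ1Q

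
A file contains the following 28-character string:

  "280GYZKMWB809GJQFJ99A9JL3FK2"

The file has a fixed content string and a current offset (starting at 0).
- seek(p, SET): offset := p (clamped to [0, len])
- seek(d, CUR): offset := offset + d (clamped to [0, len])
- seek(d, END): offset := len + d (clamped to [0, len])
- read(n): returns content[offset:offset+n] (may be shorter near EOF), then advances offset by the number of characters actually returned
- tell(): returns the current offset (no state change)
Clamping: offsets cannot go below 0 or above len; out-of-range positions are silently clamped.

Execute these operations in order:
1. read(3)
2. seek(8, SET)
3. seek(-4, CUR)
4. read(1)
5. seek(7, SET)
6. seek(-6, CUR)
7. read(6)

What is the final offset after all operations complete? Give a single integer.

Answer: 7

Derivation:
After 1 (read(3)): returned '280', offset=3
After 2 (seek(8, SET)): offset=8
After 3 (seek(-4, CUR)): offset=4
After 4 (read(1)): returned 'Y', offset=5
After 5 (seek(7, SET)): offset=7
After 6 (seek(-6, CUR)): offset=1
After 7 (read(6)): returned '80GYZK', offset=7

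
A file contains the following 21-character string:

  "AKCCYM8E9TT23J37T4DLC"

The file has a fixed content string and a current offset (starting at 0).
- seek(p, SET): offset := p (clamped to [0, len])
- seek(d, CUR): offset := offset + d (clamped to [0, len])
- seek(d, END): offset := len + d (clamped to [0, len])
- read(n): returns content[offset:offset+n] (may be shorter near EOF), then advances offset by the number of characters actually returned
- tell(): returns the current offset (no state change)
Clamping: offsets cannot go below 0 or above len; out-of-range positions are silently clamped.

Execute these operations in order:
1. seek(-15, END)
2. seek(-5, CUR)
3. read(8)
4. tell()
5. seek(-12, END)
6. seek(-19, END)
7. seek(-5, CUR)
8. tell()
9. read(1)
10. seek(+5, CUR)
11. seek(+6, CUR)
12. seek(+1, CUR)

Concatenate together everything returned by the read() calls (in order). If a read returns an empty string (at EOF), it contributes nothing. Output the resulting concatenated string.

After 1 (seek(-15, END)): offset=6
After 2 (seek(-5, CUR)): offset=1
After 3 (read(8)): returned 'KCCYM8E9', offset=9
After 4 (tell()): offset=9
After 5 (seek(-12, END)): offset=9
After 6 (seek(-19, END)): offset=2
After 7 (seek(-5, CUR)): offset=0
After 8 (tell()): offset=0
After 9 (read(1)): returned 'A', offset=1
After 10 (seek(+5, CUR)): offset=6
After 11 (seek(+6, CUR)): offset=12
After 12 (seek(+1, CUR)): offset=13

Answer: KCCYM8E9A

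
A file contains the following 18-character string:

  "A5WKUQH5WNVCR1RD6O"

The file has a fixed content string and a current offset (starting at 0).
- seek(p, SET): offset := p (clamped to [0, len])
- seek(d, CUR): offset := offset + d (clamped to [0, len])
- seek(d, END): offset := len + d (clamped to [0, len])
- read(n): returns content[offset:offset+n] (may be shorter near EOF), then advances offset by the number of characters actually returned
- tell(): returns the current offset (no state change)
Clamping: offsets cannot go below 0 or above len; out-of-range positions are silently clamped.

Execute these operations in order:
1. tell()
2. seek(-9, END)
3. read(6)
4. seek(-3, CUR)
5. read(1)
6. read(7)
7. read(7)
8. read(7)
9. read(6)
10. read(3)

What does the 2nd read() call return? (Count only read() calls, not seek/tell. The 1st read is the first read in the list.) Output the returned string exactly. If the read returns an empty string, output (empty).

After 1 (tell()): offset=0
After 2 (seek(-9, END)): offset=9
After 3 (read(6)): returned 'NVCR1R', offset=15
After 4 (seek(-3, CUR)): offset=12
After 5 (read(1)): returned 'R', offset=13
After 6 (read(7)): returned '1RD6O', offset=18
After 7 (read(7)): returned '', offset=18
After 8 (read(7)): returned '', offset=18
After 9 (read(6)): returned '', offset=18
After 10 (read(3)): returned '', offset=18

Answer: R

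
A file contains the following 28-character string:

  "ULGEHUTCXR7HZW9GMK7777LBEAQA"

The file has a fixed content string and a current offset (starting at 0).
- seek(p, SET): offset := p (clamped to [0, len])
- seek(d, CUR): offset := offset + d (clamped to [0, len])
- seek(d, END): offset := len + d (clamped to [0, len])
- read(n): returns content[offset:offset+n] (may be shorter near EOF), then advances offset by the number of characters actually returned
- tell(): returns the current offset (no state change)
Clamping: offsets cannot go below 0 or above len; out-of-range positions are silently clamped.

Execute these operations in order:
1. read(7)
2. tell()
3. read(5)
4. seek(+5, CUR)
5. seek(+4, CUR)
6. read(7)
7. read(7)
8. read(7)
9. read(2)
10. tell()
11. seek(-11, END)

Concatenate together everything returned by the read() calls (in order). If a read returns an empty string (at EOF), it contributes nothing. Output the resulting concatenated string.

After 1 (read(7)): returned 'ULGEHUT', offset=7
After 2 (tell()): offset=7
After 3 (read(5)): returned 'CXR7H', offset=12
After 4 (seek(+5, CUR)): offset=17
After 5 (seek(+4, CUR)): offset=21
After 6 (read(7)): returned '7LBEAQA', offset=28
After 7 (read(7)): returned '', offset=28
After 8 (read(7)): returned '', offset=28
After 9 (read(2)): returned '', offset=28
After 10 (tell()): offset=28
After 11 (seek(-11, END)): offset=17

Answer: ULGEHUTCXR7H7LBEAQA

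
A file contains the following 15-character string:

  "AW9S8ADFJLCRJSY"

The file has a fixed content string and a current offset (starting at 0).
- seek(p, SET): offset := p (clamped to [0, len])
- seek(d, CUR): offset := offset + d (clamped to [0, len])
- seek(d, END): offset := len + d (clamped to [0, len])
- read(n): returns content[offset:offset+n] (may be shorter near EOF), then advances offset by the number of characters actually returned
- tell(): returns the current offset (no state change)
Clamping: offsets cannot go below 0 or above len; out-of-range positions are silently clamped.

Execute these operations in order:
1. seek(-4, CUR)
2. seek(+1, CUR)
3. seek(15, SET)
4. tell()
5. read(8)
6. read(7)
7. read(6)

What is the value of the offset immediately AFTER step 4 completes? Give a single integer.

Answer: 15

Derivation:
After 1 (seek(-4, CUR)): offset=0
After 2 (seek(+1, CUR)): offset=1
After 3 (seek(15, SET)): offset=15
After 4 (tell()): offset=15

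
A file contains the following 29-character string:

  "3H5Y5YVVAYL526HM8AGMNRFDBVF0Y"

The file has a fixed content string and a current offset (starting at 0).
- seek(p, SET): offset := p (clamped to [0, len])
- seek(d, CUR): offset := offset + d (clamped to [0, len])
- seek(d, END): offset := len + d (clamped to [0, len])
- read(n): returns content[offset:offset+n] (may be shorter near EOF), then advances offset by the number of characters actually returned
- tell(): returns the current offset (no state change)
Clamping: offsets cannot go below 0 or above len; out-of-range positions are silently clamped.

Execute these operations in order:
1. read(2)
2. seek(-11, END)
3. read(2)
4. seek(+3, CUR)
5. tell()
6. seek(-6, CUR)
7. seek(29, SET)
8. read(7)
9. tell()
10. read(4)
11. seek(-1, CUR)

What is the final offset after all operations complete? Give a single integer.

After 1 (read(2)): returned '3H', offset=2
After 2 (seek(-11, END)): offset=18
After 3 (read(2)): returned 'GM', offset=20
After 4 (seek(+3, CUR)): offset=23
After 5 (tell()): offset=23
After 6 (seek(-6, CUR)): offset=17
After 7 (seek(29, SET)): offset=29
After 8 (read(7)): returned '', offset=29
After 9 (tell()): offset=29
After 10 (read(4)): returned '', offset=29
After 11 (seek(-1, CUR)): offset=28

Answer: 28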